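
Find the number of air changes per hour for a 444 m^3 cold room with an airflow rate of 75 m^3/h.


ACH = flow / volume
ACH = 75 / 444
ACH = 0.169

0.169


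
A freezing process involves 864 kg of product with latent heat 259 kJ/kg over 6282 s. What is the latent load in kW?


Q_lat = m * h_fg / t
Q_lat = 864 * 259 / 6282
Q_lat = 35.62 kW

35.62


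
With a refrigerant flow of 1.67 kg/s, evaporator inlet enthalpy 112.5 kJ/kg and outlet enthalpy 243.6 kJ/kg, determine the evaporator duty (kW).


dh = 243.6 - 112.5 = 131.1 kJ/kg
Q_evap = m_dot * dh = 1.67 * 131.1
Q_evap = 218.94 kW

218.94


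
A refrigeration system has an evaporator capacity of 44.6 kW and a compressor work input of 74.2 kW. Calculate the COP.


COP = Q_evap / W
COP = 44.6 / 74.2
COP = 0.601

0.601


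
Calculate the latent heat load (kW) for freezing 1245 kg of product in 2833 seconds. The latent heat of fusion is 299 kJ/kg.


Q_lat = m * h_fg / t
Q_lat = 1245 * 299 / 2833
Q_lat = 131.4 kW

131.4


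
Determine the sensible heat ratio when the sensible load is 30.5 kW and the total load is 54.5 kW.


SHR = Q_sensible / Q_total
SHR = 30.5 / 54.5
SHR = 0.56

0.56


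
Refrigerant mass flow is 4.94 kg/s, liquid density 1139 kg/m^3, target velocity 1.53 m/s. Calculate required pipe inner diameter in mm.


A = m_dot / (rho * v) = 4.94 / (1139 * 1.53) = 0.002834730615 m^2
d = sqrt(4*A/pi) * 1000
d = 60.1 mm

60.1


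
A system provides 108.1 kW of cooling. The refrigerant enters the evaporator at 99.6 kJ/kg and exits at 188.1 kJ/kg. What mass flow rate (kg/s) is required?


dh = 188.1 - 99.6 = 88.5 kJ/kg
m_dot = Q / dh = 108.1 / 88.5 = 1.2215 kg/s

1.2215


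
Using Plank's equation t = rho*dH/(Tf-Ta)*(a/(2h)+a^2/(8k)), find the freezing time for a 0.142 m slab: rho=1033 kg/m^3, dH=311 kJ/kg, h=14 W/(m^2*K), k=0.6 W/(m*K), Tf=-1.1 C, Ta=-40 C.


dT = -1.1 - (-40) = 38.9 K
term1 = a/(2h) = 0.142/(2*14) = 0.005071428571
term2 = a^2/(8k) = 0.142^2/(8*0.6) = 0.004200833333
t = rho*dH*1000/dT * (term1 + term2)
t = 1033*311*1000/38.9 * (0.005071428571 + 0.004200833333)
t = 76577 s

76577


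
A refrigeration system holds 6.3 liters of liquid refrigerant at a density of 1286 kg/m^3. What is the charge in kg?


Charge = V * rho / 1000
Charge = 6.3 * 1286 / 1000
Charge = 8.1 kg

8.1


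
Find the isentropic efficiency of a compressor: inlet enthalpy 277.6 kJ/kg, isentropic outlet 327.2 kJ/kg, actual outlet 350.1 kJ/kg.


dh_ideal = 327.2 - 277.6 = 49.6 kJ/kg
dh_actual = 350.1 - 277.6 = 72.5 kJ/kg
eta_s = dh_ideal / dh_actual = 49.6 / 72.5
eta_s = 0.6841

0.6841


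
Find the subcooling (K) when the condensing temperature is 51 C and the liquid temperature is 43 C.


Subcooling = T_cond - T_liquid
Subcooling = 51 - 43
Subcooling = 8 K

8


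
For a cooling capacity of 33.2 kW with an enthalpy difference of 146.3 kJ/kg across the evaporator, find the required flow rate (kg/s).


m_dot = Q / dh
m_dot = 33.2 / 146.3
m_dot = 0.2269 kg/s

0.2269


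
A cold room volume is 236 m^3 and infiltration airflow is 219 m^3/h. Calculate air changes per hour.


ACH = flow / volume
ACH = 219 / 236
ACH = 0.928

0.928


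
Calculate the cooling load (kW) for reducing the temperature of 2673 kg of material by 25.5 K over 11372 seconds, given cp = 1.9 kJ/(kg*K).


Q = m * cp * dT / t
Q = 2673 * 1.9 * 25.5 / 11372
Q = 11.388 kW

11.388


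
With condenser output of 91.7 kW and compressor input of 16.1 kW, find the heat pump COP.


COP_hp = Q_cond / W
COP_hp = 91.7 / 16.1
COP_hp = 5.696

5.696


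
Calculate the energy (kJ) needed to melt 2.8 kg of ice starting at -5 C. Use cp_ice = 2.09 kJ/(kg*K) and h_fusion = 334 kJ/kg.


Sensible heat = cp * dT = 2.09 * 5 = 10.45 kJ/kg
Total per kg = 10.45 + 334 = 344.45 kJ/kg
Q = m * total = 2.8 * 344.45
Q = 964.5 kJ

964.5


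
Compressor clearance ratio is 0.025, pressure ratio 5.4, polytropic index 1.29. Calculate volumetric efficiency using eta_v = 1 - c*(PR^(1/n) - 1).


PR^(1/n) = 5.4^(1/1.29) = 3.69612883
eta_v = 1 - 0.025 * (3.69612883 - 1)
eta_v = 0.9326

0.9326


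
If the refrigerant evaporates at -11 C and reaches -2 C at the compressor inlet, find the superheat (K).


Superheat = T_suction - T_evap
Superheat = -2 - (-11)
Superheat = 9 K

9


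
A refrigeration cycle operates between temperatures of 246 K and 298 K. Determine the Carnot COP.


dT = 298 - 246 = 52 K
COP_carnot = T_cold / dT = 246 / 52
COP_carnot = 4.731

4.731


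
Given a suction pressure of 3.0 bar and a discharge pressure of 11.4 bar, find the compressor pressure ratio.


PR = P_high / P_low
PR = 11.4 / 3.0
PR = 3.8

3.8


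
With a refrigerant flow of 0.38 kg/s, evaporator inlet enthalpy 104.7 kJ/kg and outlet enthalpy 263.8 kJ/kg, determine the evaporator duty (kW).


dh = 263.8 - 104.7 = 159.1 kJ/kg
Q_evap = m_dot * dh = 0.38 * 159.1
Q_evap = 60.46 kW

60.46


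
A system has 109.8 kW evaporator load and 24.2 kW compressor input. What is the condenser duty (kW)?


Q_cond = Q_evap + W
Q_cond = 109.8 + 24.2
Q_cond = 134.0 kW

134.0


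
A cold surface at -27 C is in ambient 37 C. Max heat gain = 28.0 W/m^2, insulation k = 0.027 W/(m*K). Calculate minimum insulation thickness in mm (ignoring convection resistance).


dT = 37 - (-27) = 64 K
thickness = k * dT / q_max * 1000
thickness = 0.027 * 64 / 28.0 * 1000
thickness = 61.7 mm

61.7


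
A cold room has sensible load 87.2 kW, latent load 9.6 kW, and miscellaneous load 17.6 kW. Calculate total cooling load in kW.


Q_total = Q_s + Q_l + Q_misc
Q_total = 87.2 + 9.6 + 17.6
Q_total = 114.4 kW

114.4


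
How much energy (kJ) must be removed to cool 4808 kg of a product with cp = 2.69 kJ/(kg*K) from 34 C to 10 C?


dT = 34 - (10) = 24 K
Q = m * cp * dT = 4808 * 2.69 * 24
Q = 310404 kJ

310404


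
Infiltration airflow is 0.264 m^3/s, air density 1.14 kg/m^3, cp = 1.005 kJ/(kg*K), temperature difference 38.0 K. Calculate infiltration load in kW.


Q = V_dot * rho * cp * dT
Q = 0.264 * 1.14 * 1.005 * 38.0
Q = 11.494 kW

11.494


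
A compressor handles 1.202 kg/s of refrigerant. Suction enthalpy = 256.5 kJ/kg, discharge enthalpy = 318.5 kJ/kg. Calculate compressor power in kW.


dh = 318.5 - 256.5 = 62.0 kJ/kg
W = m_dot * dh = 1.202 * 62.0 = 74.52 kW

74.52


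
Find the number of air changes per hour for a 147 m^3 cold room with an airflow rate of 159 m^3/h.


ACH = flow / volume
ACH = 159 / 147
ACH = 1.082

1.082


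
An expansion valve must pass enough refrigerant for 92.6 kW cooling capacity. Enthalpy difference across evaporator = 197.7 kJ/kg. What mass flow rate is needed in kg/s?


m_dot = Q / dh
m_dot = 92.6 / 197.7
m_dot = 0.4684 kg/s

0.4684


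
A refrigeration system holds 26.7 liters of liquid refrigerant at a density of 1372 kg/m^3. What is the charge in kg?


Charge = V * rho / 1000
Charge = 26.7 * 1372 / 1000
Charge = 36.63 kg

36.63


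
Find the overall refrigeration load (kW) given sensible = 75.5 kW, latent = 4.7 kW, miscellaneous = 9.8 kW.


Q_total = Q_s + Q_l + Q_misc
Q_total = 75.5 + 4.7 + 9.8
Q_total = 90.0 kW

90.0


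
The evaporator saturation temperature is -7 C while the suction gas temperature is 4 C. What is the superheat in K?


Superheat = T_suction - T_evap
Superheat = 4 - (-7)
Superheat = 11 K

11


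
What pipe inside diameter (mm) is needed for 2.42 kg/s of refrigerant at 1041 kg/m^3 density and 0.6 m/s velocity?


A = m_dot / (rho * v) = 2.42 / (1041 * 0.6) = 0.003874479667 m^2
d = sqrt(4*A/pi) * 1000
d = 70.2 mm

70.2


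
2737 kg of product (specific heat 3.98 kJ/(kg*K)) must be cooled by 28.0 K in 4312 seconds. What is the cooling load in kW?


Q = m * cp * dT / t
Q = 2737 * 3.98 * 28.0 / 4312
Q = 70.735 kW

70.735


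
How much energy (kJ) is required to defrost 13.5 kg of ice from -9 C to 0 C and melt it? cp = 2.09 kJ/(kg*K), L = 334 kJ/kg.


Sensible heat = cp * dT = 2.09 * 9 = 18.81 kJ/kg
Total per kg = 18.81 + 334 = 352.81 kJ/kg
Q = m * total = 13.5 * 352.81
Q = 4762.9 kJ

4762.9


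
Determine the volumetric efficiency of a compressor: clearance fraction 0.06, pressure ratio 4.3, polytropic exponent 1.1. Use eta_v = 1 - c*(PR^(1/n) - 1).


PR^(1/n) = 4.3^(1/1.1) = 3.76600085
eta_v = 1 - 0.06 * (3.76600085 - 1)
eta_v = 0.834

0.834


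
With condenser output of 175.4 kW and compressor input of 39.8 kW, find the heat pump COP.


COP_hp = Q_cond / W
COP_hp = 175.4 / 39.8
COP_hp = 4.407

4.407


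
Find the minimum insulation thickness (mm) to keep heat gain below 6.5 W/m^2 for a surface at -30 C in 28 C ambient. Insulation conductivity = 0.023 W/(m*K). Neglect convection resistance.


dT = 28 - (-30) = 58 K
thickness = k * dT / q_max * 1000
thickness = 0.023 * 58 / 6.5 * 1000
thickness = 205.2 mm

205.2


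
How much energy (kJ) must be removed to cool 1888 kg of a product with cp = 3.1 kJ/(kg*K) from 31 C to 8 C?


dT = 31 - (8) = 23 K
Q = m * cp * dT = 1888 * 3.1 * 23
Q = 134614 kJ

134614


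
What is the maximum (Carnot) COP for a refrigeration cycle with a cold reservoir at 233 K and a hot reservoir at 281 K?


dT = 281 - 233 = 48 K
COP_carnot = T_cold / dT = 233 / 48
COP_carnot = 4.854

4.854


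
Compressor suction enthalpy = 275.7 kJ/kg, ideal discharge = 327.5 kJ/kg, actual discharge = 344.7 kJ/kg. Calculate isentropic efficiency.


dh_ideal = 327.5 - 275.7 = 51.8 kJ/kg
dh_actual = 344.7 - 275.7 = 69.0 kJ/kg
eta_s = dh_ideal / dh_actual = 51.8 / 69.0
eta_s = 0.7507

0.7507


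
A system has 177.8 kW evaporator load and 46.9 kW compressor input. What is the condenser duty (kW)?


Q_cond = Q_evap + W
Q_cond = 177.8 + 46.9
Q_cond = 224.7 kW

224.7


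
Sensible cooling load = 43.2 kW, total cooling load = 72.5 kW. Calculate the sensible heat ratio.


SHR = Q_sensible / Q_total
SHR = 43.2 / 72.5
SHR = 0.596

0.596


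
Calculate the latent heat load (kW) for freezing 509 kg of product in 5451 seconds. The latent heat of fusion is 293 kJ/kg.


Q_lat = m * h_fg / t
Q_lat = 509 * 293 / 5451
Q_lat = 27.36 kW

27.36


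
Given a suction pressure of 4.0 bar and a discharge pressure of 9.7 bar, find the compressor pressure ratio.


PR = P_high / P_low
PR = 9.7 / 4.0
PR = 2.425

2.425


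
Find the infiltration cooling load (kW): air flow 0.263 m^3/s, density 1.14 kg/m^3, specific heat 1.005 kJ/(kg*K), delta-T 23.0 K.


Q = V_dot * rho * cp * dT
Q = 0.263 * 1.14 * 1.005 * 23.0
Q = 6.93 kW

6.93


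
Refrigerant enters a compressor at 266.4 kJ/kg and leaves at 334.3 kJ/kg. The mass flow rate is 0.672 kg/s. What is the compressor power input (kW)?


dh = 334.3 - 266.4 = 67.9 kJ/kg
W = m_dot * dh = 0.672 * 67.9 = 45.63 kW

45.63


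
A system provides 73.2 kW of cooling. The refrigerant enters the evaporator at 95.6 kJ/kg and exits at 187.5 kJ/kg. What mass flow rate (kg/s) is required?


dh = 187.5 - 95.6 = 91.9 kJ/kg
m_dot = Q / dh = 73.2 / 91.9 = 0.7965 kg/s

0.7965


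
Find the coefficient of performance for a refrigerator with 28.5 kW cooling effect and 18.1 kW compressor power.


COP = Q_evap / W
COP = 28.5 / 18.1
COP = 1.575

1.575


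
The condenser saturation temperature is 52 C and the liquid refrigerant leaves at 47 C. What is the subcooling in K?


Subcooling = T_cond - T_liquid
Subcooling = 52 - 47
Subcooling = 5 K

5


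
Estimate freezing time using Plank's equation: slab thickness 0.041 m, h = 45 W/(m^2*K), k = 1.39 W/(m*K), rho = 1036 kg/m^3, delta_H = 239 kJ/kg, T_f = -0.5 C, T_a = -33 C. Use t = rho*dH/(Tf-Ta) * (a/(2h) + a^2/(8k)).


dT = -0.5 - (-33) = 32.5 K
term1 = a/(2h) = 0.041/(2*45) = 0.0004555555556
term2 = a^2/(8k) = 0.041^2/(8*1.39) = 0.0001511690647
t = rho*dH*1000/dT * (term1 + term2)
t = 1036*239*1000/32.5 * (0.0004555555556 + 0.0001511690647)
t = 4622 s

4622


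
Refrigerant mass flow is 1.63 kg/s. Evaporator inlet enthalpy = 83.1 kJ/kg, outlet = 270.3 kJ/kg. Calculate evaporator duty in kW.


dh = 270.3 - 83.1 = 187.2 kJ/kg
Q_evap = m_dot * dh = 1.63 * 187.2
Q_evap = 305.14 kW

305.14


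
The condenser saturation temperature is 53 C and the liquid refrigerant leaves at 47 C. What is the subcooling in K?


Subcooling = T_cond - T_liquid
Subcooling = 53 - 47
Subcooling = 6 K

6


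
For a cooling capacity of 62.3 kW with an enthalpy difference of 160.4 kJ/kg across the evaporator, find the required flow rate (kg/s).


m_dot = Q / dh
m_dot = 62.3 / 160.4
m_dot = 0.3884 kg/s

0.3884


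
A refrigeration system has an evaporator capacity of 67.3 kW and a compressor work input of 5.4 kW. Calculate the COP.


COP = Q_evap / W
COP = 67.3 / 5.4
COP = 12.463

12.463


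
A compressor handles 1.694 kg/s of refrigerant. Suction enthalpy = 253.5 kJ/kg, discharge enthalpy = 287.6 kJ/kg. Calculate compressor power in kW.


dh = 287.6 - 253.5 = 34.1 kJ/kg
W = m_dot * dh = 1.694 * 34.1 = 57.77 kW

57.77


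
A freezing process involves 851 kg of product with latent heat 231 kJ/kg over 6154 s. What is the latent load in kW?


Q_lat = m * h_fg / t
Q_lat = 851 * 231 / 6154
Q_lat = 31.94 kW

31.94


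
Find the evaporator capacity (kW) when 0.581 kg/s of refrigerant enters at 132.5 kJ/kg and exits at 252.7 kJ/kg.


dh = 252.7 - 132.5 = 120.2 kJ/kg
Q_evap = m_dot * dh = 0.581 * 120.2
Q_evap = 69.84 kW

69.84


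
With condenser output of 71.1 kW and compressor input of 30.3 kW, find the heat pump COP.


COP_hp = Q_cond / W
COP_hp = 71.1 / 30.3
COP_hp = 2.347

2.347


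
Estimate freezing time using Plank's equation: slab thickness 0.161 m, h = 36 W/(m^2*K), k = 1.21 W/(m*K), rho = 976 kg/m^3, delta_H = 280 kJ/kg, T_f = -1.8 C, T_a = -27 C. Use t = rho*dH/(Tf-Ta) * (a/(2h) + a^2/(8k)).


dT = -1.8 - (-27) = 25.2 K
term1 = a/(2h) = 0.161/(2*36) = 0.002236111111
term2 = a^2/(8k) = 0.161^2/(8*1.21) = 0.002677789256
t = rho*dH*1000/dT * (term1 + term2)
t = 976*280*1000/25.2 * (0.002236111111 + 0.002677789256)
t = 53289 s

53289


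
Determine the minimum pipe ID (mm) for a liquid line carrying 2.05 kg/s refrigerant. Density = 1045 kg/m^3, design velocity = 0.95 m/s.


A = m_dot / (rho * v) = 2.05 / (1045 * 0.95) = 0.00206497104 m^2
d = sqrt(4*A/pi) * 1000
d = 51.3 mm

51.3


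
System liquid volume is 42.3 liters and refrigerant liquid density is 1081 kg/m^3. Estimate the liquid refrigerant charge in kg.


Charge = V * rho / 1000
Charge = 42.3 * 1081 / 1000
Charge = 45.73 kg

45.73


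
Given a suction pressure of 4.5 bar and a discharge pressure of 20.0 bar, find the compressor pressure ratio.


PR = P_high / P_low
PR = 20.0 / 4.5
PR = 4.444

4.444


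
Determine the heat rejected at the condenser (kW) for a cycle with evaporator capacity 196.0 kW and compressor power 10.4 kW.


Q_cond = Q_evap + W
Q_cond = 196.0 + 10.4
Q_cond = 206.4 kW

206.4


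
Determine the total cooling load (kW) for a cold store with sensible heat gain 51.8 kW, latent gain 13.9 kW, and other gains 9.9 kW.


Q_total = Q_s + Q_l + Q_misc
Q_total = 51.8 + 13.9 + 9.9
Q_total = 75.6 kW

75.6


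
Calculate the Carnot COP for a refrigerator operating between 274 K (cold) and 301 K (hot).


dT = 301 - 274 = 27 K
COP_carnot = T_cold / dT = 274 / 27
COP_carnot = 10.148

10.148


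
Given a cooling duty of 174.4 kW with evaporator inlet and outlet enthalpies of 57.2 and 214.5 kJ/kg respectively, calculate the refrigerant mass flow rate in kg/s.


dh = 214.5 - 57.2 = 157.3 kJ/kg
m_dot = Q / dh = 174.4 / 157.3 = 1.1087 kg/s

1.1087


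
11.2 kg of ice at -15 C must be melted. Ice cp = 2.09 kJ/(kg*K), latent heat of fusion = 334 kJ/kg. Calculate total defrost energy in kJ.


Sensible heat = cp * dT = 2.09 * 15 = 31.35 kJ/kg
Total per kg = 31.35 + 334 = 365.35 kJ/kg
Q = m * total = 11.2 * 365.35
Q = 4091.9 kJ

4091.9


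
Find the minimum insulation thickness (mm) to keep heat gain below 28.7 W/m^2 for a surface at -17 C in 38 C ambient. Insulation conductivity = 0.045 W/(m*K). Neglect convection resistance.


dT = 38 - (-17) = 55 K
thickness = k * dT / q_max * 1000
thickness = 0.045 * 55 / 28.7 * 1000
thickness = 86.2 mm

86.2


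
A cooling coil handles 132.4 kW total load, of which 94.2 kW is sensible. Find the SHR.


SHR = Q_sensible / Q_total
SHR = 94.2 / 132.4
SHR = 0.711

0.711


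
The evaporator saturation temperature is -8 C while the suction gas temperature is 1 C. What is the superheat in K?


Superheat = T_suction - T_evap
Superheat = 1 - (-8)
Superheat = 9 K

9


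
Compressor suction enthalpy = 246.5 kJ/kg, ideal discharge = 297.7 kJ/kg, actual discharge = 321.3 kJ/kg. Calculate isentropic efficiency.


dh_ideal = 297.7 - 246.5 = 51.2 kJ/kg
dh_actual = 321.3 - 246.5 = 74.8 kJ/kg
eta_s = dh_ideal / dh_actual = 51.2 / 74.8
eta_s = 0.6845

0.6845


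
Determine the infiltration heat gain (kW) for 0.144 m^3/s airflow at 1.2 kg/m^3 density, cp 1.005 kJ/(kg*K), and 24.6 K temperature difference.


Q = V_dot * rho * cp * dT
Q = 0.144 * 1.2 * 1.005 * 24.6
Q = 4.272 kW

4.272


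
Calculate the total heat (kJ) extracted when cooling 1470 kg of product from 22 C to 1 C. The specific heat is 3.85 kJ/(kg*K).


dT = 22 - (1) = 21 K
Q = m * cp * dT = 1470 * 3.85 * 21
Q = 118850 kJ

118850


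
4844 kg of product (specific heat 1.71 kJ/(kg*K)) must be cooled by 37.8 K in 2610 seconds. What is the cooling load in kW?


Q = m * cp * dT / t
Q = 4844 * 1.71 * 37.8 / 2610
Q = 119.964 kW

119.964


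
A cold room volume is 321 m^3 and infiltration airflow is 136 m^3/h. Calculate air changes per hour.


ACH = flow / volume
ACH = 136 / 321
ACH = 0.424

0.424


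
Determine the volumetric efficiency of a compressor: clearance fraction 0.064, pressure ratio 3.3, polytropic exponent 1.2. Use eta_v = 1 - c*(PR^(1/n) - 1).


PR^(1/n) = 3.3^(1/1.2) = 2.7045496
eta_v = 1 - 0.064 * (2.7045496 - 1)
eta_v = 0.8909

0.8909


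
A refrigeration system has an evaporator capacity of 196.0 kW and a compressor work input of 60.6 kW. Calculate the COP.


COP = Q_evap / W
COP = 196.0 / 60.6
COP = 3.234

3.234


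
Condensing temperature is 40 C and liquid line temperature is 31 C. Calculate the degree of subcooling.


Subcooling = T_cond - T_liquid
Subcooling = 40 - 31
Subcooling = 9 K

9


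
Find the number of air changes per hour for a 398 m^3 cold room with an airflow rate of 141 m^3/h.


ACH = flow / volume
ACH = 141 / 398
ACH = 0.354

0.354


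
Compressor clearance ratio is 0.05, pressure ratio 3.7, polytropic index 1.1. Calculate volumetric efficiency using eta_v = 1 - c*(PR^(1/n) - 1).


PR^(1/n) = 3.7^(1/1.1) = 3.28508811
eta_v = 1 - 0.05 * (3.28508811 - 1)
eta_v = 0.8857

0.8857


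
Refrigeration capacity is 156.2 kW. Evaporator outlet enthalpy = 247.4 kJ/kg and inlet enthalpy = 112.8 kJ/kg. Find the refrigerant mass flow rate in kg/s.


dh = 247.4 - 112.8 = 134.6 kJ/kg
m_dot = Q / dh = 156.2 / 134.6 = 1.1605 kg/s

1.1605


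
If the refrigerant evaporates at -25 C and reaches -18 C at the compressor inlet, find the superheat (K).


Superheat = T_suction - T_evap
Superheat = -18 - (-25)
Superheat = 7 K

7


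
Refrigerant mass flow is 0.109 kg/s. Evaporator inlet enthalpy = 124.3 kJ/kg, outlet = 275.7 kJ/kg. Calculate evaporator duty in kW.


dh = 275.7 - 124.3 = 151.4 kJ/kg
Q_evap = m_dot * dh = 0.109 * 151.4
Q_evap = 16.5 kW

16.5


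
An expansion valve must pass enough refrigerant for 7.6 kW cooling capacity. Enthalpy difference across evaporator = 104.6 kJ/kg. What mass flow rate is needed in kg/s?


m_dot = Q / dh
m_dot = 7.6 / 104.6
m_dot = 0.0727 kg/s

0.0727


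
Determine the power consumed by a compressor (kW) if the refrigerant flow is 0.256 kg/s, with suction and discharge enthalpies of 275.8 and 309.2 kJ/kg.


dh = 309.2 - 275.8 = 33.4 kJ/kg
W = m_dot * dh = 0.256 * 33.4 = 8.55 kW

8.55


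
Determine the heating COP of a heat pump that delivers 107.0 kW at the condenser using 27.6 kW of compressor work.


COP_hp = Q_cond / W
COP_hp = 107.0 / 27.6
COP_hp = 3.877

3.877


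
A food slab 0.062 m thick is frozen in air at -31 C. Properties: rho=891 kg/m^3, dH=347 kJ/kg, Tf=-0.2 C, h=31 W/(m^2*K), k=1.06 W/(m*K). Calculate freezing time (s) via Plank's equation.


dT = -0.2 - (-31) = 30.8 K
term1 = a/(2h) = 0.062/(2*31) = 0.001
term2 = a^2/(8k) = 0.062^2/(8*1.06) = 0.0004533018868
t = rho*dH*1000/dT * (term1 + term2)
t = 891*347*1000/30.8 * (0.001 + 0.0004533018868)
t = 14589 s

14589


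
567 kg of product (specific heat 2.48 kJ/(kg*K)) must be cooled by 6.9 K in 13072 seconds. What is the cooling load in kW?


Q = m * cp * dT / t
Q = 567 * 2.48 * 6.9 / 13072
Q = 0.742 kW

0.742


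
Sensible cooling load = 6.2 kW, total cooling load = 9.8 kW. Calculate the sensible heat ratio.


SHR = Q_sensible / Q_total
SHR = 6.2 / 9.8
SHR = 0.633

0.633


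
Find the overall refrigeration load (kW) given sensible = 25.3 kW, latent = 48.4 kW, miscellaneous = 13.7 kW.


Q_total = Q_s + Q_l + Q_misc
Q_total = 25.3 + 48.4 + 13.7
Q_total = 87.4 kW

87.4


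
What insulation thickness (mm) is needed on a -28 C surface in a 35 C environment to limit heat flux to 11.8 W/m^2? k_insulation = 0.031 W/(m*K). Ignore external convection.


dT = 35 - (-28) = 63 K
thickness = k * dT / q_max * 1000
thickness = 0.031 * 63 / 11.8 * 1000
thickness = 165.5 mm

165.5


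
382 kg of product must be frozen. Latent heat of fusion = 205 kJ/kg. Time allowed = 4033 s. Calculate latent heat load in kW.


Q_lat = m * h_fg / t
Q_lat = 382 * 205 / 4033
Q_lat = 19.42 kW

19.42


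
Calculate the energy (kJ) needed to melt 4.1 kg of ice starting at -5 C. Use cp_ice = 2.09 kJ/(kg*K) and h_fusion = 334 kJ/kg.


Sensible heat = cp * dT = 2.09 * 5 = 10.45 kJ/kg
Total per kg = 10.45 + 334 = 344.45 kJ/kg
Q = m * total = 4.1 * 344.45
Q = 1412.2 kJ

1412.2


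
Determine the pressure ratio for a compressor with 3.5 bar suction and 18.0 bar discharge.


PR = P_high / P_low
PR = 18.0 / 3.5
PR = 5.143

5.143


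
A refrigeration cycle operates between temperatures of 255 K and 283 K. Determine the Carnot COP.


dT = 283 - 255 = 28 K
COP_carnot = T_cold / dT = 255 / 28
COP_carnot = 9.107

9.107


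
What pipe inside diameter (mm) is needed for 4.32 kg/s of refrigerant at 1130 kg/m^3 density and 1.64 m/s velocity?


A = m_dot / (rho * v) = 4.32 / (1130 * 1.64) = 0.002331102957 m^2
d = sqrt(4*A/pi) * 1000
d = 54.5 mm

54.5


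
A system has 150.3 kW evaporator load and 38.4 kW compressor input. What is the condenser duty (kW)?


Q_cond = Q_evap + W
Q_cond = 150.3 + 38.4
Q_cond = 188.7 kW

188.7


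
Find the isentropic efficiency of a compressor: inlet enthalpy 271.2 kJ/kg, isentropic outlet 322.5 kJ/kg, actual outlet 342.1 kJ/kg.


dh_ideal = 322.5 - 271.2 = 51.3 kJ/kg
dh_actual = 342.1 - 271.2 = 70.9 kJ/kg
eta_s = dh_ideal / dh_actual = 51.3 / 70.9
eta_s = 0.7236

0.7236


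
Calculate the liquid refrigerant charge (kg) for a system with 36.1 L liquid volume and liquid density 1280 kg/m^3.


Charge = V * rho / 1000
Charge = 36.1 * 1280 / 1000
Charge = 46.21 kg

46.21


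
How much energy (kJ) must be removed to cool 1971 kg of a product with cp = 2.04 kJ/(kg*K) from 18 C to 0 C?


dT = 18 - (0) = 18 K
Q = m * cp * dT = 1971 * 2.04 * 18
Q = 72375 kJ

72375


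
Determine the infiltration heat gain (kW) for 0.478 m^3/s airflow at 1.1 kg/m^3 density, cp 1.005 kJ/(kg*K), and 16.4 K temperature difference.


Q = V_dot * rho * cp * dT
Q = 0.478 * 1.1 * 1.005 * 16.4
Q = 8.666 kW

8.666


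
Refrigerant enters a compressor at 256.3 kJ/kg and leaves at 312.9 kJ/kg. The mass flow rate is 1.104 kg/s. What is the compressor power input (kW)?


dh = 312.9 - 256.3 = 56.6 kJ/kg
W = m_dot * dh = 1.104 * 56.6 = 62.49 kW

62.49


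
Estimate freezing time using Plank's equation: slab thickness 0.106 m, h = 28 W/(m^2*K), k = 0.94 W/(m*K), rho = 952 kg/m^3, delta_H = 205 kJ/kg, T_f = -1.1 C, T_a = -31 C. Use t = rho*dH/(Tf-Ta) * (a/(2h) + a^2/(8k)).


dT = -1.1 - (-31) = 29.9 K
term1 = a/(2h) = 0.106/(2*28) = 0.001892857143
term2 = a^2/(8k) = 0.106^2/(8*0.94) = 0.001494148936
t = rho*dH*1000/dT * (term1 + term2)
t = 952*205*1000/29.9 * (0.001892857143 + 0.001494148936)
t = 22107 s

22107


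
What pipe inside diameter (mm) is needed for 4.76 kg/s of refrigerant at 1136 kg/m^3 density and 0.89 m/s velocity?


A = m_dot / (rho * v) = 4.76 / (1136 * 0.89) = 0.004708023421 m^2
d = sqrt(4*A/pi) * 1000
d = 77.4 mm

77.4


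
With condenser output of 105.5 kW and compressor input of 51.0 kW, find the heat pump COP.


COP_hp = Q_cond / W
COP_hp = 105.5 / 51.0
COP_hp = 2.069

2.069


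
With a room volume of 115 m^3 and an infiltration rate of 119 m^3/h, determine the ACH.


ACH = flow / volume
ACH = 119 / 115
ACH = 1.035

1.035


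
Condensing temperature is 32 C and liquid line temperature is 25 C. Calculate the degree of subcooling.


Subcooling = T_cond - T_liquid
Subcooling = 32 - 25
Subcooling = 7 K

7


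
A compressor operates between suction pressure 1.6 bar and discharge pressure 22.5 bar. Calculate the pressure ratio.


PR = P_high / P_low
PR = 22.5 / 1.6
PR = 14.063

14.063


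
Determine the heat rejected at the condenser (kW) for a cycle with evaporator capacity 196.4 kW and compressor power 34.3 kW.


Q_cond = Q_evap + W
Q_cond = 196.4 + 34.3
Q_cond = 230.7 kW

230.7


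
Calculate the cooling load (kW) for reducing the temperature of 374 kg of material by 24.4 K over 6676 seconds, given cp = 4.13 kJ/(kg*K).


Q = m * cp * dT / t
Q = 374 * 4.13 * 24.4 / 6676
Q = 5.645 kW

5.645


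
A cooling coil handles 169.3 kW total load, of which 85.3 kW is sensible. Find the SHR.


SHR = Q_sensible / Q_total
SHR = 85.3 / 169.3
SHR = 0.504

0.504


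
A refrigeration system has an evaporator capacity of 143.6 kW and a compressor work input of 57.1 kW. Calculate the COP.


COP = Q_evap / W
COP = 143.6 / 57.1
COP = 2.515

2.515


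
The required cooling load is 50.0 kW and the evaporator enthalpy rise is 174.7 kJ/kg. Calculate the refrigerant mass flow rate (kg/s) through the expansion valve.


m_dot = Q / dh
m_dot = 50.0 / 174.7
m_dot = 0.2862 kg/s

0.2862


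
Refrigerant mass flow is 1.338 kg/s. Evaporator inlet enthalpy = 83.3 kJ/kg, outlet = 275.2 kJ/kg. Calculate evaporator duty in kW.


dh = 275.2 - 83.3 = 191.9 kJ/kg
Q_evap = m_dot * dh = 1.338 * 191.9
Q_evap = 256.76 kW

256.76


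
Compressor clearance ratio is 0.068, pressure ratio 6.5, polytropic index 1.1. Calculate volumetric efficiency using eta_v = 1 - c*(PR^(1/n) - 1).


PR^(1/n) = 6.5^(1/1.1) = 5.48292294
eta_v = 1 - 0.068 * (5.48292294 - 1)
eta_v = 0.6952

0.6952


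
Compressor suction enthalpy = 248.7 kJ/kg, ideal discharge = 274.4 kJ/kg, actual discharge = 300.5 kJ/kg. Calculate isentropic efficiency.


dh_ideal = 274.4 - 248.7 = 25.7 kJ/kg
dh_actual = 300.5 - 248.7 = 51.8 kJ/kg
eta_s = dh_ideal / dh_actual = 25.7 / 51.8
eta_s = 0.4961

0.4961


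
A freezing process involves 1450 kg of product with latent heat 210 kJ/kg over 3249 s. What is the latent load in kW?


Q_lat = m * h_fg / t
Q_lat = 1450 * 210 / 3249
Q_lat = 93.72 kW

93.72


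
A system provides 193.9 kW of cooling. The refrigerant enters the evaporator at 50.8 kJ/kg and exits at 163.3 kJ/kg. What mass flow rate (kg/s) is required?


dh = 163.3 - 50.8 = 112.5 kJ/kg
m_dot = Q / dh = 193.9 / 112.5 = 1.7236 kg/s

1.7236


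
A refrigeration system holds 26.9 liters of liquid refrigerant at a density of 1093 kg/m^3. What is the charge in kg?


Charge = V * rho / 1000
Charge = 26.9 * 1093 / 1000
Charge = 29.4 kg

29.4


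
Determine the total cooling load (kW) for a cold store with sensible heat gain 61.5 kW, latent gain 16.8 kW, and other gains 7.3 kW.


Q_total = Q_s + Q_l + Q_misc
Q_total = 61.5 + 16.8 + 7.3
Q_total = 85.6 kW

85.6


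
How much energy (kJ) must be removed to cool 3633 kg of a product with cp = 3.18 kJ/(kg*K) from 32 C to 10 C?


dT = 32 - (10) = 22 K
Q = m * cp * dT = 3633 * 3.18 * 22
Q = 254165 kJ

254165


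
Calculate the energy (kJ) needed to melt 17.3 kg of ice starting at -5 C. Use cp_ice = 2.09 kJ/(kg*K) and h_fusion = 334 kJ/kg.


Sensible heat = cp * dT = 2.09 * 5 = 10.45 kJ/kg
Total per kg = 10.45 + 334 = 344.45 kJ/kg
Q = m * total = 17.3 * 344.45
Q = 5959.0 kJ

5959.0


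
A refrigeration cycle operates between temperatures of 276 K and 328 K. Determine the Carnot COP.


dT = 328 - 276 = 52 K
COP_carnot = T_cold / dT = 276 / 52
COP_carnot = 5.308

5.308


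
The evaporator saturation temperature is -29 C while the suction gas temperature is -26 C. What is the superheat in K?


Superheat = T_suction - T_evap
Superheat = -26 - (-29)
Superheat = 3 K

3


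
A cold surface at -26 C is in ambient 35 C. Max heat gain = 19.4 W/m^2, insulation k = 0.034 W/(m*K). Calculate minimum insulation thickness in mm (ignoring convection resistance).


dT = 35 - (-26) = 61 K
thickness = k * dT / q_max * 1000
thickness = 0.034 * 61 / 19.4 * 1000
thickness = 106.9 mm

106.9


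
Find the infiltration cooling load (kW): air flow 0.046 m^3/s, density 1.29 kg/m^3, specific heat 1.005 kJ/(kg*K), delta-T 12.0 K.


Q = V_dot * rho * cp * dT
Q = 0.046 * 1.29 * 1.005 * 12.0
Q = 0.716 kW

0.716


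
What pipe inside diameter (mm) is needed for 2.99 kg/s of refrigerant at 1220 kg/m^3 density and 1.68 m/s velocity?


A = m_dot / (rho * v) = 2.99 / (1220 * 1.68) = 0.001458821233 m^2
d = sqrt(4*A/pi) * 1000
d = 43.1 mm

43.1


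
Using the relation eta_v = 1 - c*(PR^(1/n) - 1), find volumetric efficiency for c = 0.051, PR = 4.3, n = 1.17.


PR^(1/n) = 4.3^(1/1.17) = 3.47877252
eta_v = 1 - 0.051 * (3.47877252 - 1)
eta_v = 0.8736

0.8736


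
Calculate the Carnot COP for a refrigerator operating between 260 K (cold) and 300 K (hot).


dT = 300 - 260 = 40 K
COP_carnot = T_cold / dT = 260 / 40
COP_carnot = 6.5

6.5


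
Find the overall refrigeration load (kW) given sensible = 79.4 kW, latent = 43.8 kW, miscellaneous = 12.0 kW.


Q_total = Q_s + Q_l + Q_misc
Q_total = 79.4 + 43.8 + 12.0
Q_total = 135.2 kW

135.2


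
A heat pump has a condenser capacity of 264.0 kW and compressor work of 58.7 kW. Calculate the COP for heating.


COP_hp = Q_cond / W
COP_hp = 264.0 / 58.7
COP_hp = 4.497

4.497


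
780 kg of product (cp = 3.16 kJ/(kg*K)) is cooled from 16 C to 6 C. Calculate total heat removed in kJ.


dT = 16 - (6) = 10 K
Q = m * cp * dT = 780 * 3.16 * 10
Q = 24648 kJ

24648


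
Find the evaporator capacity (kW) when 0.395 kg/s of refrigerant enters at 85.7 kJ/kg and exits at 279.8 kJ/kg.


dh = 279.8 - 85.7 = 194.1 kJ/kg
Q_evap = m_dot * dh = 0.395 * 194.1
Q_evap = 76.67 kW

76.67


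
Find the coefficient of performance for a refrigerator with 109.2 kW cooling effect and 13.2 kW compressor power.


COP = Q_evap / W
COP = 109.2 / 13.2
COP = 8.273

8.273


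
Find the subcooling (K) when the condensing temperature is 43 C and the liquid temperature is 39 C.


Subcooling = T_cond - T_liquid
Subcooling = 43 - 39
Subcooling = 4 K

4


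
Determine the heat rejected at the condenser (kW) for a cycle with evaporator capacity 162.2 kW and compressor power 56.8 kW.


Q_cond = Q_evap + W
Q_cond = 162.2 + 56.8
Q_cond = 219.0 kW

219.0


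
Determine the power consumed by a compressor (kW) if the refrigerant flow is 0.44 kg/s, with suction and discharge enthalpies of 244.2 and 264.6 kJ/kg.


dh = 264.6 - 244.2 = 20.4 kJ/kg
W = m_dot * dh = 0.44 * 20.4 = 8.98 kW

8.98


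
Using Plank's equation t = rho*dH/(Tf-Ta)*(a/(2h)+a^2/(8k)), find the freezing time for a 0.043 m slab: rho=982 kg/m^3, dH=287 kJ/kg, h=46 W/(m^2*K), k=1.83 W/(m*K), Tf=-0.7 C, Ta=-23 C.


dT = -0.7 - (-23) = 22.3 K
term1 = a/(2h) = 0.043/(2*46) = 0.0004673913043
term2 = a^2/(8k) = 0.043^2/(8*1.83) = 0.0001262978142
t = rho*dH*1000/dT * (term1 + term2)
t = 982*287*1000/22.3 * (0.0004673913043 + 0.0001262978142)
t = 7503 s

7503


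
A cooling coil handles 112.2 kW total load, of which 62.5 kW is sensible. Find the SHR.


SHR = Q_sensible / Q_total
SHR = 62.5 / 112.2
SHR = 0.557

0.557


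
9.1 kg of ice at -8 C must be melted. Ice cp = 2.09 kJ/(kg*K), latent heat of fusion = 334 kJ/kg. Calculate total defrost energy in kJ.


Sensible heat = cp * dT = 2.09 * 8 = 16.72 kJ/kg
Total per kg = 16.72 + 334 = 350.72 kJ/kg
Q = m * total = 9.1 * 350.72
Q = 3191.6 kJ

3191.6


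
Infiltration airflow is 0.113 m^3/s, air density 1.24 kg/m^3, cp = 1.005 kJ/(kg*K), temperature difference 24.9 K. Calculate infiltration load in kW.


Q = V_dot * rho * cp * dT
Q = 0.113 * 1.24 * 1.005 * 24.9
Q = 3.506 kW

3.506


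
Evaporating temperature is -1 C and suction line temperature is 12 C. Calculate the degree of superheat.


Superheat = T_suction - T_evap
Superheat = 12 - (-1)
Superheat = 13 K

13


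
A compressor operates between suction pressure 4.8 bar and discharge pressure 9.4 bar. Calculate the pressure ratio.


PR = P_high / P_low
PR = 9.4 / 4.8
PR = 1.958

1.958


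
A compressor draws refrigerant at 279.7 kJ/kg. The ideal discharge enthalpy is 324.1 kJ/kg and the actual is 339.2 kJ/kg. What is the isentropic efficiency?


dh_ideal = 324.1 - 279.7 = 44.4 kJ/kg
dh_actual = 339.2 - 279.7 = 59.5 kJ/kg
eta_s = dh_ideal / dh_actual = 44.4 / 59.5
eta_s = 0.7462

0.7462


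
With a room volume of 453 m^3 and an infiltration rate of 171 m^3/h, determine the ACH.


ACH = flow / volume
ACH = 171 / 453
ACH = 0.377

0.377


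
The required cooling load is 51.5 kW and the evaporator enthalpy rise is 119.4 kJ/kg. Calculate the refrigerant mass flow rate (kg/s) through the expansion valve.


m_dot = Q / dh
m_dot = 51.5 / 119.4
m_dot = 0.4313 kg/s

0.4313


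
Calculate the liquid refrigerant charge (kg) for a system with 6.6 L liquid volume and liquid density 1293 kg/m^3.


Charge = V * rho / 1000
Charge = 6.6 * 1293 / 1000
Charge = 8.53 kg

8.53


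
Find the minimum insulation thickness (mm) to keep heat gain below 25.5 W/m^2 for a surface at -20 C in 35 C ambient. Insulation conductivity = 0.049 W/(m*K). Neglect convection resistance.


dT = 35 - (-20) = 55 K
thickness = k * dT / q_max * 1000
thickness = 0.049 * 55 / 25.5 * 1000
thickness = 105.7 mm

105.7


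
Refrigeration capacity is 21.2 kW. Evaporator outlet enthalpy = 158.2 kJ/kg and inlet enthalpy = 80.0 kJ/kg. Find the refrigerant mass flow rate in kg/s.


dh = 158.2 - 80.0 = 78.2 kJ/kg
m_dot = Q / dh = 21.2 / 78.2 = 0.2711 kg/s

0.2711


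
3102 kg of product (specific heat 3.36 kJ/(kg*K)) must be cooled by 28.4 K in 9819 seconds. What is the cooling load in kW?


Q = m * cp * dT / t
Q = 3102 * 3.36 * 28.4 / 9819
Q = 30.146 kW

30.146


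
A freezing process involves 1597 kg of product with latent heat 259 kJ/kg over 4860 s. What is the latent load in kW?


Q_lat = m * h_fg / t
Q_lat = 1597 * 259 / 4860
Q_lat = 85.11 kW

85.11


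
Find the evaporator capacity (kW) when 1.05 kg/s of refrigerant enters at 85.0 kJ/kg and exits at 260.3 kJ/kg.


dh = 260.3 - 85.0 = 175.3 kJ/kg
Q_evap = m_dot * dh = 1.05 * 175.3
Q_evap = 184.07 kW

184.07


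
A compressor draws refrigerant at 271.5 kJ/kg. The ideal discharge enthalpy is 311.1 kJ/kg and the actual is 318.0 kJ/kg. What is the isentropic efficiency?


dh_ideal = 311.1 - 271.5 = 39.6 kJ/kg
dh_actual = 318.0 - 271.5 = 46.5 kJ/kg
eta_s = dh_ideal / dh_actual = 39.6 / 46.5
eta_s = 0.8516

0.8516


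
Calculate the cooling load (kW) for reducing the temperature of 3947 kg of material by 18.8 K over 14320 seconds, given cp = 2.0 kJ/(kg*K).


Q = m * cp * dT / t
Q = 3947 * 2.0 * 18.8 / 14320
Q = 10.364 kW

10.364


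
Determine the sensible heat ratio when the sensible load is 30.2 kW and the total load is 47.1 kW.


SHR = Q_sensible / Q_total
SHR = 30.2 / 47.1
SHR = 0.641

0.641


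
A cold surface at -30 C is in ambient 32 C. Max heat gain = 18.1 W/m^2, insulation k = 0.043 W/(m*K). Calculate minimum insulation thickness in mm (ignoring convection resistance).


dT = 32 - (-30) = 62 K
thickness = k * dT / q_max * 1000
thickness = 0.043 * 62 / 18.1 * 1000
thickness = 147.3 mm

147.3


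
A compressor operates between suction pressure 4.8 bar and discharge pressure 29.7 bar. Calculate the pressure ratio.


PR = P_high / P_low
PR = 29.7 / 4.8
PR = 6.188

6.188


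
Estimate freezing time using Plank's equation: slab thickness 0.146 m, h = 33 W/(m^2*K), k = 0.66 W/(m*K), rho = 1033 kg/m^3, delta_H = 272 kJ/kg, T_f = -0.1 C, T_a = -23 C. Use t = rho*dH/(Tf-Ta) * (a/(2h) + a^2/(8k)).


dT = -0.1 - (-23) = 22.9 K
term1 = a/(2h) = 0.146/(2*33) = 0.002212121212
term2 = a^2/(8k) = 0.146^2/(8*0.66) = 0.004037121212
t = rho*dH*1000/dT * (term1 + term2)
t = 1033*272*1000/22.9 * (0.002212121212 + 0.004037121212)
t = 76676 s

76676


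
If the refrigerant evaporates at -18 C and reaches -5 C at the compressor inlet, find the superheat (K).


Superheat = T_suction - T_evap
Superheat = -5 - (-18)
Superheat = 13 K

13


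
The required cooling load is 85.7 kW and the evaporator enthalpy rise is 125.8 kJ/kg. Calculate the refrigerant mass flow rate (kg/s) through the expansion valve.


m_dot = Q / dh
m_dot = 85.7 / 125.8
m_dot = 0.6812 kg/s

0.6812


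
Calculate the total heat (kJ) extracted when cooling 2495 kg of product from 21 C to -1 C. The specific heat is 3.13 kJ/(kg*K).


dT = 21 - (-1) = 22 K
Q = m * cp * dT = 2495 * 3.13 * 22
Q = 171806 kJ

171806


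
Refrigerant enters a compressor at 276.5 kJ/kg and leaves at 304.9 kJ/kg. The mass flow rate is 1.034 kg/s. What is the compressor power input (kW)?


dh = 304.9 - 276.5 = 28.4 kJ/kg
W = m_dot * dh = 1.034 * 28.4 = 29.37 kW

29.37


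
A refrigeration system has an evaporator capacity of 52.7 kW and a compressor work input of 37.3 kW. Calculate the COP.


COP = Q_evap / W
COP = 52.7 / 37.3
COP = 1.413

1.413


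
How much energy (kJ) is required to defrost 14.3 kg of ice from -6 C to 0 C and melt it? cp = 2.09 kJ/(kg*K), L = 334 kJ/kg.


Sensible heat = cp * dT = 2.09 * 6 = 12.54 kJ/kg
Total per kg = 12.54 + 334 = 346.54 kJ/kg
Q = m * total = 14.3 * 346.54
Q = 4955.5 kJ

4955.5


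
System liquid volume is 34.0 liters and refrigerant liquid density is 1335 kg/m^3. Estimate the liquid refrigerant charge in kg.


Charge = V * rho / 1000
Charge = 34.0 * 1335 / 1000
Charge = 45.39 kg

45.39


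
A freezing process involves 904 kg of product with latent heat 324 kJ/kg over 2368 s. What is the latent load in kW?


Q_lat = m * h_fg / t
Q_lat = 904 * 324 / 2368
Q_lat = 123.69 kW

123.69


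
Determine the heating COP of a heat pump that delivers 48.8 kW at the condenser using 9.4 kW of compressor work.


COP_hp = Q_cond / W
COP_hp = 48.8 / 9.4
COP_hp = 5.191

5.191


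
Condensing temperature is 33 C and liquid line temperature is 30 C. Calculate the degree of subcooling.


Subcooling = T_cond - T_liquid
Subcooling = 33 - 30
Subcooling = 3 K

3


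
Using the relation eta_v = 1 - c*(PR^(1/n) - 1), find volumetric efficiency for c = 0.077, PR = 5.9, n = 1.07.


PR^(1/n) = 5.9^(1/1.07) = 5.25318192
eta_v = 1 - 0.077 * (5.25318192 - 1)
eta_v = 0.6725

0.6725


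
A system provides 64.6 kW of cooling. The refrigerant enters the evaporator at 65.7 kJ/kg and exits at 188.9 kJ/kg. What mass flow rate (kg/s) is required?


dh = 188.9 - 65.7 = 123.2 kJ/kg
m_dot = Q / dh = 64.6 / 123.2 = 0.5244 kg/s

0.5244


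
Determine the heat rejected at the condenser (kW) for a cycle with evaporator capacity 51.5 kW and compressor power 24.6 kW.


Q_cond = Q_evap + W
Q_cond = 51.5 + 24.6
Q_cond = 76.1 kW

76.1
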